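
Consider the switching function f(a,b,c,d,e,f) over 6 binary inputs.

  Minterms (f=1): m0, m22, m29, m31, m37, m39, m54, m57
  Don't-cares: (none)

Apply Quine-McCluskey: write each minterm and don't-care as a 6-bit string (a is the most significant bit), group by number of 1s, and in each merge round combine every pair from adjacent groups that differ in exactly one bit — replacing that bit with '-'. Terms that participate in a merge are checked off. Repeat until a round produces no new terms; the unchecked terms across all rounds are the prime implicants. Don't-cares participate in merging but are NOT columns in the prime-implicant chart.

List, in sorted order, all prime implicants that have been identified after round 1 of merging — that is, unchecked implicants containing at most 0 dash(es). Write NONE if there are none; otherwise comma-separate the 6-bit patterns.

[col 0] 000000, 010110*, 011101*, 011111*, 100101*, 100111*, 110110*, 111001
[col 1] -10110, 0111-1, 1001-1
Prime implicants: -10110, 000000, 0111-1, 1001-1, 111001

000000, 111001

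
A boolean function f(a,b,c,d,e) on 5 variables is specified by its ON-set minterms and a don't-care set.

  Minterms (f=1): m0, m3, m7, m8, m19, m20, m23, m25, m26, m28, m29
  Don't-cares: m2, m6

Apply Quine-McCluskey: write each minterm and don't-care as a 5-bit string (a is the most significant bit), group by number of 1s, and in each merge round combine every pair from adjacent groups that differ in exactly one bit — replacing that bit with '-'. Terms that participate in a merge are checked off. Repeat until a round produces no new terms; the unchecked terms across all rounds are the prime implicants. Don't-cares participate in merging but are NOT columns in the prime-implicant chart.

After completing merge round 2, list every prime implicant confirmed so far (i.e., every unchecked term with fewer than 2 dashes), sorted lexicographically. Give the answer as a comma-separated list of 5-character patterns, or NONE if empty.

0-000, 000-0, 1-100, 11-01, 11010, 1110-

Round 0: 00000✓ 00010✓ 00011✓ 00110✓ 00111✓ 01000✓ 10011✓ 10100✓ 10111✓ 11001✓ 11010 11100✓ 11101✓
Round 1: -0011✓ -0111✓ 0-000 00-10✓ 00-11✓ 000-0 0001-✓ 0011-✓ 1-100 10-11✓ 11-01 1110-
Round 2: -0-11 00-1-
PIs = {-0-11, 0-000, 00-1-, 000-0, 1-100, 11-01, 11010, 1110-}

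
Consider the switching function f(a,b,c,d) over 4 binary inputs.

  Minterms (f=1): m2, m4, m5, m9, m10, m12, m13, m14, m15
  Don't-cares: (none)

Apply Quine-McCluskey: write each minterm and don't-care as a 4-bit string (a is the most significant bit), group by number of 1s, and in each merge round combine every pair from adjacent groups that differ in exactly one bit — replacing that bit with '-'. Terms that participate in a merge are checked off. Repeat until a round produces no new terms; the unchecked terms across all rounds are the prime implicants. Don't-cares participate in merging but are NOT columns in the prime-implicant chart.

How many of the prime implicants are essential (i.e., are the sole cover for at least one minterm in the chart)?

Round 0: 0010✓ 0100✓ 0101✓ 1001✓ 1010✓ 1100✓ 1101✓ 1110✓ 1111✓
Round 1: -010 -100✓ -101✓ 010-✓ 1-01 1-10 11-0✓ 11-1✓ 110-✓ 111-✓
Round 2: -10- 11--
PIs = {-010, -10-, 1-01, 1-10, 11--}
Coverage chart:
  m2: -010 ←essential
  m4: -10- ←essential
  m5: -10- ←essential
  m9: 1-01 ←essential
  m10: -010,1-10
  m12: -10-,11--
  m13: -10-,1-01,11--
  m14: 1-10,11--
  m15: 11-- ←essential
Essential: -010, -10-, 1-01, 11--

4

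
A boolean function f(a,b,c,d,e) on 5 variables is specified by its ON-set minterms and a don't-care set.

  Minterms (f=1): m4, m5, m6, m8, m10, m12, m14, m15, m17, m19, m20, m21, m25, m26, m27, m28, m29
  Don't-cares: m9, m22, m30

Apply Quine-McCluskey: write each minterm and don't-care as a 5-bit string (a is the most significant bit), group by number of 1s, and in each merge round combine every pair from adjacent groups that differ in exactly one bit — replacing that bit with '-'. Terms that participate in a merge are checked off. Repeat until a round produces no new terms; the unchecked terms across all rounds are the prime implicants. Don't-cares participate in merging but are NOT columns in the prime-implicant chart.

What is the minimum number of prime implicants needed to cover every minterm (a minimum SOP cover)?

Round 0: 00100✓ 00101✓ 00110✓ 01000✓ 01001✓ 01010✓ 01100✓ 01110✓ 01111✓ 10001✓ 10011✓ 10100✓ 10101✓ 10110✓ 11001✓ 11010✓ 11011✓ 11100✓ 11101✓ 11110✓
Round 1: -0100✓ -0101✓ -0110✓ -1001 -1010✓ -1100✓ -1110✓ 0-100✓ 0-110✓ 001-0✓ 0010-✓ 01-00✓ 01-10✓ 010-0✓ 0100- 011-0✓ 0111- 1-001✓ 1-011✓ 1-100✓ 1-101✓ 1-110✓ 10-01✓ 100-1✓ 101-0✓ 1010-✓ 11-01✓ 11-10✓ 110-1✓ 1101- 111-0✓ 1110-✓
Round 2: --100✓ --110✓ -01-0✓ -010- -1-10 -11-0✓ 0-1-0✓ 01--0 1--01 1-0-1 1-1-0✓ 1-10-
Round 3: --1-0
PIs = {--1-0, -010-, -1-10, -1001, 01--0, 0100-, 0111-, 1--01, 1-0-1, 1-10-, 1101-}
Coverage chart:
  m4: --1-0,-010-
  m5: -010- ←essential
  m6: --1-0 ←essential
  m8: 01--0,0100-
  m10: -1-10,01--0
  m12: --1-0,01--0
  m14: --1-0,-1-10,01--0,0111-
  m15: 0111- ←essential
  m17: 1--01,1-0-1
  m19: 1-0-1 ←essential
  m20: --1-0,-010-,1-10-
  m21: -010-,1--01,1-10-
  m25: -1001,1--01,1-0-1
  m26: -1-10,1101-
  m27: 1-0-1,1101-
  m28: --1-0,1-10-
  m29: 1--01,1-10-
Essential: --1-0, -010-, 0111-, 1-0-1
Petrick residual → -1-10, 01--0, 1--01
Min cover (7 terms): ce' + b'cd' + bde' + a'be' + a'bcd + ad'e + ac'e

7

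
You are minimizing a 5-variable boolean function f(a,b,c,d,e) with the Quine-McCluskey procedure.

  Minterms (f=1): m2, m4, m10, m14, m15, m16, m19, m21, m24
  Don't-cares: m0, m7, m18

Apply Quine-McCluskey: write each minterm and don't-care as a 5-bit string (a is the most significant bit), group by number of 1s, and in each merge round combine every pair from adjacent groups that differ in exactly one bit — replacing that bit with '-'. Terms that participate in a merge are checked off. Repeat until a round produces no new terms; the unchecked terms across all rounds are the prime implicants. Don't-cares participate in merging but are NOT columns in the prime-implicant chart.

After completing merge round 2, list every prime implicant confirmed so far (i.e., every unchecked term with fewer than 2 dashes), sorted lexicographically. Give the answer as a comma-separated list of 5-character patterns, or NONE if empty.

size-2^0 implicants → 00000(✓)  00010(✓)  00100(✓)  00111(✓)  01010(✓)  01110(✓)  01111(✓)  10000(✓)  10010(✓)  10011(✓)  10101  11000(✓)
size-2^1 implicants → -0000(✓)  -0010(✓)  0-010  0-111  00-00  000-0(✓)  01-10  0111-  1-000  100-0(✓)  1001-
size-2^2 implicants → -00-0
Unchecked terms (primes): -00-0, 0-010, 0-111, 00-00, 01-10, 0111-, 1-000, 1001-, 10101

0-010, 0-111, 00-00, 01-10, 0111-, 1-000, 1001-, 10101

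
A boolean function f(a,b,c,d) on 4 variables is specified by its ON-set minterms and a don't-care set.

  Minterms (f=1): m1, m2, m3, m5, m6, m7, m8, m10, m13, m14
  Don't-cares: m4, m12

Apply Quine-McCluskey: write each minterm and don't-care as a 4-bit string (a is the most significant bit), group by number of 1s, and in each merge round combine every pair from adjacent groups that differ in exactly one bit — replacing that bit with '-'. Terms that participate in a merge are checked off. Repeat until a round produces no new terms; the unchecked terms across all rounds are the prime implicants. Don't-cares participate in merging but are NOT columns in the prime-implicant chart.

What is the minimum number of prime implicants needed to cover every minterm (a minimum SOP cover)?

size-2^0 implicants → 0001(✓)  0010(✓)  0011(✓)  0100(✓)  0101(✓)  0110(✓)  0111(✓)  1000(✓)  1010(✓)  1100(✓)  1101(✓)  1110(✓)
size-2^1 implicants → -010(✓)  -100(✓)  -101(✓)  -110(✓)  0-01(✓)  0-10(✓)  0-11(✓)  00-1(✓)  001-(✓)  01-0(✓)  01-1(✓)  010-(✓)  011-(✓)  1-00(✓)  1-10(✓)  10-0(✓)  11-0(✓)  110-(✓)
size-2^2 implicants → --10  -1-0  -10-  0--1  0-1-  01--  1--0
Unchecked terms (primes): --10, -1-0, -10-, 0--1, 0-1-, 01--, 1--0
Minterm coverage:
  m1 ⊆ 0--1 [E]
  m2 ⊆ --10,0-1-
  m3 ⊆ 0--1,0-1-
  m5 ⊆ -10-,0--1,01--
  m6 ⊆ --10,-1-0,0-1-,01--
  m7 ⊆ 0--1,0-1-,01--
  m8 ⊆ 1--0 [E]
  m10 ⊆ --10,1--0
  m13 ⊆ -10- [E]
  m14 ⊆ --10,-1-0,1--0
E = {-10-, 0--1, 1--0}
Petrick residual → --10
Cover = cd' + bc' + a'd + ad'  |cover|=4

4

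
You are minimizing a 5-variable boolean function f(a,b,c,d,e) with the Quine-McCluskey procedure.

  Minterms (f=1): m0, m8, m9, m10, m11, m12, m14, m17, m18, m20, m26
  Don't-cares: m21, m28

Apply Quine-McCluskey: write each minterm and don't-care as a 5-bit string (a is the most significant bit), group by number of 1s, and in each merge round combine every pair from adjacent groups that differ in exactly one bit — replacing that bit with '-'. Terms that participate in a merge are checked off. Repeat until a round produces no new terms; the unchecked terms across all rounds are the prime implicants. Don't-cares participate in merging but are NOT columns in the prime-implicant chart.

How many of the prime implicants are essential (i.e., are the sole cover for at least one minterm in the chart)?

5

size-2^0 implicants → 00000(✓)  01000(✓)  01001(✓)  01010(✓)  01011(✓)  01100(✓)  01110(✓)  10001(✓)  10010(✓)  10100(✓)  10101(✓)  11010(✓)  11100(✓)
size-2^1 implicants → -1010  -1100  0-000  01-00(✓)  01-10(✓)  010-0(✓)  010-1(✓)  0100-(✓)  0101-(✓)  011-0(✓)  1-010  1-100  10-01  1010-
size-2^2 implicants → 01--0  010--
Unchecked terms (primes): -1010, -1100, 0-000, 01--0, 010--, 1-010, 1-100, 10-01, 1010-
Minterm coverage:
  m0 ⊆ 0-000 [E]
  m8 ⊆ 0-000,01--0,010--
  m9 ⊆ 010-- [E]
  m10 ⊆ -1010,01--0,010--
  m11 ⊆ 010-- [E]
  m12 ⊆ -1100,01--0
  m14 ⊆ 01--0 [E]
  m17 ⊆ 10-01 [E]
  m18 ⊆ 1-010 [E]
  m20 ⊆ 1-100,1010-
  m26 ⊆ -1010,1-010
E = {0-000, 01--0, 010--, 1-010, 10-01}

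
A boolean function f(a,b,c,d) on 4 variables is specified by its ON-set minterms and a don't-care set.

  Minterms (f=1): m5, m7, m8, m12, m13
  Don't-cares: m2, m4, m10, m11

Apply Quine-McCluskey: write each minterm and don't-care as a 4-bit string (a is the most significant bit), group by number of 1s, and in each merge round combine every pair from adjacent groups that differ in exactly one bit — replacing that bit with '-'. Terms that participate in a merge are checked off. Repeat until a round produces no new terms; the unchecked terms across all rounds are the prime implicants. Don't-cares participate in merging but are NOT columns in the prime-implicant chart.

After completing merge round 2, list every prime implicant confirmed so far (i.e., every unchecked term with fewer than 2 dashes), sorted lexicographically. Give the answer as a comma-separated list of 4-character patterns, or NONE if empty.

size-2^0 implicants → 0010(✓)  0100(✓)  0101(✓)  0111(✓)  1000(✓)  1010(✓)  1011(✓)  1100(✓)  1101(✓)
size-2^1 implicants → -010  -100(✓)  -101(✓)  01-1  010-(✓)  1-00  10-0  101-  110-(✓)
size-2^2 implicants → -10-
Unchecked terms (primes): -010, -10-, 01-1, 1-00, 10-0, 101-

-010, 01-1, 1-00, 10-0, 101-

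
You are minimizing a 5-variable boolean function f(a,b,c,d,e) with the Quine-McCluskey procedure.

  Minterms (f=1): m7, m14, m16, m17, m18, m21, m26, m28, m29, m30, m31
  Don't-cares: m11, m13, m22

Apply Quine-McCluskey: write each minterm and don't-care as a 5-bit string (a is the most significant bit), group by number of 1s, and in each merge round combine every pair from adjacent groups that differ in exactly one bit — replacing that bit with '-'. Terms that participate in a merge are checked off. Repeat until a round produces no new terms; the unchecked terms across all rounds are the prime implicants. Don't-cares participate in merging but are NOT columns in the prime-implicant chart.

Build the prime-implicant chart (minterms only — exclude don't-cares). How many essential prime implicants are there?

size-2^0 implicants → 00111  01011  01101(✓)  01110(✓)  10000(✓)  10001(✓)  10010(✓)  10101(✓)  10110(✓)  11010(✓)  11100(✓)  11101(✓)  11110(✓)  11111(✓)
size-2^1 implicants → -1101  -1110  1-010(✓)  1-101  1-110(✓)  10-01  10-10(✓)  100-0  1000-  11-10(✓)  111-0(✓)  111-1(✓)  1110-(✓)  1111-(✓)
size-2^2 implicants → 1--10  111--
Unchecked terms (primes): -1101, -1110, 00111, 01011, 1--10, 1-101, 10-01, 100-0, 1000-, 111--
Minterm coverage:
  m7 ⊆ 00111 [E]
  m14 ⊆ -1110 [E]
  m16 ⊆ 100-0,1000-
  m17 ⊆ 10-01,1000-
  m18 ⊆ 1--10,100-0
  m21 ⊆ 1-101,10-01
  m26 ⊆ 1--10 [E]
  m28 ⊆ 111-- [E]
  m29 ⊆ -1101,1-101,111--
  m30 ⊆ -1110,1--10,111--
  m31 ⊆ 111-- [E]
E = {-1110, 00111, 1--10, 111--}

4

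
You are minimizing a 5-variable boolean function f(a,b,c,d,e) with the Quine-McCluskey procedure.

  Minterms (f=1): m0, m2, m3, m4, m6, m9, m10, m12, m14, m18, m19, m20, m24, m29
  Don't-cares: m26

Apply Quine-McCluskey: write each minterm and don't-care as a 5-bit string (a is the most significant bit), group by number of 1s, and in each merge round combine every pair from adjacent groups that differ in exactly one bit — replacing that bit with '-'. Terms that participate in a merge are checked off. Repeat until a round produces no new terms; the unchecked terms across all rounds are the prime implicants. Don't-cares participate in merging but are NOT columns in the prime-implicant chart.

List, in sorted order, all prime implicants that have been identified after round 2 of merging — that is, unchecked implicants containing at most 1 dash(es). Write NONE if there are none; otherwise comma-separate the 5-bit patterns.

[col 0] 00000*, 00010*, 00011*, 00100*, 00110*, 01001, 01010*, 01100*, 01110*, 10010*, 10011*, 10100*, 11000*, 11010*, 11101
[col 1] -0010*, -0011*, -0100, -1010*, 0-010*, 0-100*, 0-110*, 00-00*, 00-10*, 000-0*, 0001-*, 001-0*, 01-10*, 011-0*, 1-010*, 1001-*, 110-0
[col 2] --010, -001-, 0--10, 0-1-0, 00--0
Prime implicants: --010, -001-, -0100, 0--10, 0-1-0, 00--0, 01001, 110-0, 11101

-0100, 01001, 110-0, 11101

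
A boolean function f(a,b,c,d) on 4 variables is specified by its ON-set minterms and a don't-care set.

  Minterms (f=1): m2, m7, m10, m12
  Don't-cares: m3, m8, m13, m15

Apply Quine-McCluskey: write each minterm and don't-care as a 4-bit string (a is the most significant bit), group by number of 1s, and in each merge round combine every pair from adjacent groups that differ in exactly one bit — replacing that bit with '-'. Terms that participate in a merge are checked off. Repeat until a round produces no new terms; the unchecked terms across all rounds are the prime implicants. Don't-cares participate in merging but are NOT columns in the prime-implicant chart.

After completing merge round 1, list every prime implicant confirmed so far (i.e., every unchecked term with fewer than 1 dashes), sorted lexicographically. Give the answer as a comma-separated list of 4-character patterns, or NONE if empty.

[col 0] 0010*, 0011*, 0111*, 1000*, 1010*, 1100*, 1101*, 1111*
[col 1] -010, -111, 0-11, 001-, 1-00, 10-0, 11-1, 110-
Prime implicants: -010, -111, 0-11, 001-, 1-00, 10-0, 11-1, 110-

NONE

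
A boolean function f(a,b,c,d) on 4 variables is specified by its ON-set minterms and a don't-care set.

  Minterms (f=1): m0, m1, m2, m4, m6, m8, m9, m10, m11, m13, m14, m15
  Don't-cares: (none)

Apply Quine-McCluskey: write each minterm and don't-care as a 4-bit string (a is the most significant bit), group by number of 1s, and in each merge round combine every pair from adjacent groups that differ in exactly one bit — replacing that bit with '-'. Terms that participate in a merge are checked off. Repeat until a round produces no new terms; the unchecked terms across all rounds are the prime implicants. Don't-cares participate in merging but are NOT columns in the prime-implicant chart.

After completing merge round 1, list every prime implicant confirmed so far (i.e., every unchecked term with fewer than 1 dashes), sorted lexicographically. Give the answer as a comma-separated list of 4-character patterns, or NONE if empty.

[col 0] 0000*, 0001*, 0010*, 0100*, 0110*, 1000*, 1001*, 1010*, 1011*, 1101*, 1110*, 1111*
[col 1] -000*, -001*, -010*, -110*, 0-00*, 0-10*, 00-0*, 000-*, 01-0*, 1-01*, 1-10*, 1-11*, 10-0*, 10-1*, 100-*, 101-*, 11-1*, 111-*
[col 2] --10, -0-0, -00-, 0--0, 1--1, 1-1-, 10--
Prime implicants: --10, -0-0, -00-, 0--0, 1--1, 1-1-, 10--

NONE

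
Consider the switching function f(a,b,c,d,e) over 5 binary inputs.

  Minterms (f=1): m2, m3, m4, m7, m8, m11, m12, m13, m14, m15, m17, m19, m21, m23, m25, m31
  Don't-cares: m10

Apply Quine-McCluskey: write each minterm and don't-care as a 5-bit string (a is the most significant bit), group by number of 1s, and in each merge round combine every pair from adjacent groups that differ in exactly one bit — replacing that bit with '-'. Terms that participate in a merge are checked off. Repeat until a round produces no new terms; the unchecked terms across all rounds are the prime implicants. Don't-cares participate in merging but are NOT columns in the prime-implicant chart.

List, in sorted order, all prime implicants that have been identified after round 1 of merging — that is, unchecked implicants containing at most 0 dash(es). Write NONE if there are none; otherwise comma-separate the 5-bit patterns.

NONE

Round 0: 00010✓ 00011✓ 00100✓ 00111✓ 01000✓ 01010✓ 01011✓ 01100✓ 01101✓ 01110✓ 01111✓ 10001✓ 10011✓ 10101✓ 10111✓ 11001✓ 11111✓
Round 1: -0011✓ -0111✓ -1111✓ 0-010✓ 0-011✓ 0-100 0-111✓ 00-11✓ 0001-✓ 01-00✓ 01-10✓ 01-11✓ 010-0✓ 0101-✓ 011-0✓ 011-1✓ 0110-✓ 0111-✓ 1-001 1-111✓ 10-01✓ 10-11✓ 100-1✓ 101-1✓
Round 2: --111 -0-11 0--11 0-01- 01--0 01-1- 011-- 10--1
PIs = {--111, -0-11, 0--11, 0-01-, 0-100, 01--0, 01-1-, 011--, 1-001, 10--1}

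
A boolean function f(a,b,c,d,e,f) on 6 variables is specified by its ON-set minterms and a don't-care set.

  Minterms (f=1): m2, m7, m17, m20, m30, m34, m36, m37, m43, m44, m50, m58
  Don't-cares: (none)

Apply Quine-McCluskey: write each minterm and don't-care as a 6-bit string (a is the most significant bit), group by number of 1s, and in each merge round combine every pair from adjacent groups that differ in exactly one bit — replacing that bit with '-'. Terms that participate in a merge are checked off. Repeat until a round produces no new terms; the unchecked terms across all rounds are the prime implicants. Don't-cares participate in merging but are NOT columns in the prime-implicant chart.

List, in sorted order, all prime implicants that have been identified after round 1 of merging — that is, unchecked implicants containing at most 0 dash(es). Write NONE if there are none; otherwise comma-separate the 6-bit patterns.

000111, 010001, 010100, 011110, 101011

[col 0] 000010*, 000111, 010001, 010100, 011110, 100010*, 100100*, 100101*, 101011, 101100*, 110010*, 111010*
[col 1] -00010, 1-0010, 10-100, 10010-, 11-010
Prime implicants: -00010, 000111, 010001, 010100, 011110, 1-0010, 10-100, 10010-, 101011, 11-010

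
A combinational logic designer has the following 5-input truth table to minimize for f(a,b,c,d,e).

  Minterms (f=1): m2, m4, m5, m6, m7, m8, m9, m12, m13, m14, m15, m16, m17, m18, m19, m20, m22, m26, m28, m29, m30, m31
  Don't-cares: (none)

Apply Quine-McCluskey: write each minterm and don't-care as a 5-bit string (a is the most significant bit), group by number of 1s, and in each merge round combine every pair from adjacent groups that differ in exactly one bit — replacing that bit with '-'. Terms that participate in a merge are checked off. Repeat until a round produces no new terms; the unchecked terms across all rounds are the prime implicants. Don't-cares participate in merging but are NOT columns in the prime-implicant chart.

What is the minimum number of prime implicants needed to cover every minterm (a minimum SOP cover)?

7

size-2^0 implicants → 00010(✓)  00100(✓)  00101(✓)  00110(✓)  00111(✓)  01000(✓)  01001(✓)  01100(✓)  01101(✓)  01110(✓)  01111(✓)  10000(✓)  10001(✓)  10010(✓)  10011(✓)  10100(✓)  10110(✓)  11010(✓)  11100(✓)  11101(✓)  11110(✓)  11111(✓)
size-2^1 implicants → -0010(✓)  -0100(✓)  -0110(✓)  -1100(✓)  -1101(✓)  -1110(✓)  -1111(✓)  0-100(✓)  0-101(✓)  0-110(✓)  0-111(✓)  00-10(✓)  001-0(✓)  001-1(✓)  0010-(✓)  0011-(✓)  01-00(✓)  01-01(✓)  0100-(✓)  011-0(✓)  011-1(✓)  0110-(✓)  0111-(✓)  1-010(✓)  1-100(✓)  1-110(✓)  10-00(✓)  10-10(✓)  100-0(✓)  100-1(✓)  1000-(✓)  1001-(✓)  101-0(✓)  11-10(✓)  111-0(✓)  111-1(✓)  1110-(✓)  1111-(✓)
size-2^2 implicants → --100(✓)  --110(✓)  -0-10  -01-0(✓)  -11-0(✓)  -11-1(✓)  -110-(✓)  -111-(✓)  0-1-0(✓)  0-1-1(✓)  0-10-(✓)  0-11-(✓)  001--(✓)  01-0-  011--(✓)  1--10  1-1-0(✓)  10--0  100--  111--(✓)
size-2^3 implicants → --1-0  -11--  0-1--
Unchecked terms (primes): --1-0, -0-10, -11--, 0-1--, 01-0-, 1--10, 10--0, 100--
Minterm coverage:
  m2 ⊆ -0-10 [E]
  m4 ⊆ --1-0,0-1--
  m5 ⊆ 0-1-- [E]
  m6 ⊆ --1-0,-0-10,0-1--
  m7 ⊆ 0-1-- [E]
  m8 ⊆ 01-0- [E]
  m9 ⊆ 01-0- [E]
  m12 ⊆ --1-0,-11--,0-1--,01-0-
  m13 ⊆ -11--,0-1--,01-0-
  m14 ⊆ --1-0,-11--,0-1--
  m15 ⊆ -11--,0-1--
  m16 ⊆ 10--0,100--
  m17 ⊆ 100-- [E]
  m18 ⊆ -0-10,1--10,10--0,100--
  m19 ⊆ 100-- [E]
  m20 ⊆ --1-0,10--0
  m22 ⊆ --1-0,-0-10,1--10,10--0
  m26 ⊆ 1--10 [E]
  m28 ⊆ --1-0,-11--
  m29 ⊆ -11-- [E]
  m30 ⊆ --1-0,-11--,1--10
  m31 ⊆ -11-- [E]
E = {-0-10, -11--, 0-1--, 01-0-, 1--10, 100--}
Petrick residual → --1-0
Cover = ce' + b'de' + bc + a'c + a'bd' + ade' + ab'c'  |cover|=7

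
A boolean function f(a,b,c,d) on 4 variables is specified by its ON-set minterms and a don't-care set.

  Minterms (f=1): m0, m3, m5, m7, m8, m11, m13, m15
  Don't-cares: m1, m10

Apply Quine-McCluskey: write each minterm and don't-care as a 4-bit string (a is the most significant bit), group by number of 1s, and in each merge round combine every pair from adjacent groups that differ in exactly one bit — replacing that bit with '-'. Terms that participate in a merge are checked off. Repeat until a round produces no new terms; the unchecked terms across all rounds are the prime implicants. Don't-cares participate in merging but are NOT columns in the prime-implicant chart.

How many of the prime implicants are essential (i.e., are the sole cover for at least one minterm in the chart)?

Round 0: 0000✓ 0001✓ 0011✓ 0101✓ 0111✓ 1000✓ 1010✓ 1011✓ 1101✓ 1111✓
Round 1: -000 -011✓ -101✓ -111✓ 0-01✓ 0-11✓ 00-1✓ 000- 01-1✓ 1-11✓ 10-0 101- 11-1✓
Round 2: --11 -1-1 0--1
PIs = {--11, -000, -1-1, 0--1, 000-, 10-0, 101-}
Coverage chart:
  m0: -000,000-
  m3: --11,0--1
  m5: -1-1,0--1
  m7: --11,-1-1,0--1
  m8: -000,10-0
  m11: --11,101-
  m13: -1-1 ←essential
  m15: --11,-1-1
Essential: -1-1

1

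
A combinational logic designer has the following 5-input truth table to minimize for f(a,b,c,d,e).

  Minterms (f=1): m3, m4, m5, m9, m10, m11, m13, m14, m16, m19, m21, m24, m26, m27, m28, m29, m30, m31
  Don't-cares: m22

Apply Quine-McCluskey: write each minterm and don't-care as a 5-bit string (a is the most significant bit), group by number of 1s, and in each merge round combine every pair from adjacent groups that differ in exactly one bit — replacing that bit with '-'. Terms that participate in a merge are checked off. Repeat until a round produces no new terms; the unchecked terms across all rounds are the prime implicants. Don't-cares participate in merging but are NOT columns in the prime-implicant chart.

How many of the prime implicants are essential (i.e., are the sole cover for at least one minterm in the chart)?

[col 0] 00011*, 00100*, 00101*, 01001*, 01010*, 01011*, 01101*, 01110*, 10000*, 10011*, 10101*, 10110*, 11000*, 11010*, 11011*, 11100*, 11101*, 11110*, 11111*
[col 1] -0011*, -0101*, -1010*, -1011*, -1101*, -1110*, 0-011*, 0-101*, 0010-, 01-01, 01-10*, 010-1, 0101-*, 1-000, 1-011*, 1-101*, 1-110, 11-00*, 11-10*, 11-11*, 110-0*, 1101-*, 111-0*, 111-1*, 1110-*, 1111-*
[col 2] --011, --101, -1-10, -101-, 11--0, 11-1-, 111--
Prime implicants: --011, --101, -1-10, -101-, 0010-, 01-01, 010-1, 1-000, 1-110, 11--0, 11-1-, 111--
PI chart (minterm → PIs covering it):
  3 | --011  (sole → essential)
  4 | 0010-  (sole → essential)
  5 | --101,0010-
  9 | 01-01,010-1
  10 | -1-10,-101-
  11 | --011,-101-,010-1
  13 | --101,01-01
  14 | -1-10  (sole → essential)
  16 | 1-000  (sole → essential)
  19 | --011  (sole → essential)
  21 | --101  (sole → essential)
  24 | 1-000,11--0
  26 | -1-10,-101-,11--0,11-1-
  27 | --011,-101-,11-1-
  28 | 11--0,111--
  29 | --101,111--
  30 | -1-10,1-110,11--0,11-1-,111--
  31 | 11-1-,111--
Essential prime implicants: --011, --101, -1-10, 0010-, 1-000

5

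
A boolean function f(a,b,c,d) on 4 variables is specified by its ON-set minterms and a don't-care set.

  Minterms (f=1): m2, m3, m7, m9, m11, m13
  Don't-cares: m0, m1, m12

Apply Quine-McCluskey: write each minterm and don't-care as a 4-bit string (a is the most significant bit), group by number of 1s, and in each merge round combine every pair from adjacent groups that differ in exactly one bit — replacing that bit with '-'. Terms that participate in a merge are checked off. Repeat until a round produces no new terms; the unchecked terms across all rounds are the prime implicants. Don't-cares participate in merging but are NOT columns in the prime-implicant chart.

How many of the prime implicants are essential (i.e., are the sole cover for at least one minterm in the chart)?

Round 0: 0000✓ 0001✓ 0010✓ 0011✓ 0111✓ 1001✓ 1011✓ 1100✓ 1101✓
Round 1: -001✓ -011✓ 0-11 00-0✓ 00-1✓ 000-✓ 001-✓ 1-01 10-1✓ 110-
Round 2: -0-1 00--
PIs = {-0-1, 0-11, 00--, 1-01, 110-}
Coverage chart:
  m2: 00-- ←essential
  m3: -0-1,0-11,00--
  m7: 0-11 ←essential
  m9: -0-1,1-01
  m11: -0-1 ←essential
  m13: 1-01,110-
Essential: -0-1, 0-11, 00--

3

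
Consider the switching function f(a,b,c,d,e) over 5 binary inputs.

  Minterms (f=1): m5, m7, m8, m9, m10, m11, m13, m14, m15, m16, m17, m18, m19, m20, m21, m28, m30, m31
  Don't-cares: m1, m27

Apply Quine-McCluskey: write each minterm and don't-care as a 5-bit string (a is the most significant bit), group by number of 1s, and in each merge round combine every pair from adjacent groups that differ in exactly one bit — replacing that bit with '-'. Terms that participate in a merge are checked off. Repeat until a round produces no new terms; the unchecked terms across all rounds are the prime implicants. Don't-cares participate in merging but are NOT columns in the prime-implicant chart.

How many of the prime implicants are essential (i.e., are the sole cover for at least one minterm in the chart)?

[col 0] 00001*, 00101*, 00111*, 01000*, 01001*, 01010*, 01011*, 01101*, 01110*, 01111*, 10000*, 10001*, 10010*, 10011*, 10100*, 10101*, 11011*, 11100*, 11110*, 11111*
[col 1] -0001*, -0101*, -1011*, -1110*, -1111*, 0-001*, 0-101*, 0-111*, 00-01*, 001-1*, 01-01*, 01-10*, 01-11*, 010-0*, 010-1*, 0100-*, 0101-*, 011-1*, 0111-*, 1-011, 1-100, 10-00*, 10-01*, 100-0*, 100-1*, 1000-*, 1001-*, 1010-*, 11-11*, 111-0, 1111-*
[col 2] -0-01, -1-11, -111-, 0--01, 0-1-1, 01--1, 01-1-, 010--, 10-0-, 100--
Prime implicants: -0-01, -1-11, -111-, 0--01, 0-1-1, 01--1, 01-1-, 010--, 1-011, 1-100, 10-0-, 100--, 111-0
PI chart (minterm → PIs covering it):
  5 | -0-01,0--01,0-1-1
  7 | 0-1-1  (sole → essential)
  8 | 010--  (sole → essential)
  9 | 0--01,01--1,010--
  10 | 01-1-,010--
  11 | -1-11,01--1,01-1-,010--
  13 | 0--01,0-1-1,01--1
  14 | -111-,01-1-
  15 | -1-11,-111-,0-1-1,01--1,01-1-
  16 | 10-0-,100--
  17 | -0-01,10-0-,100--
  18 | 100--  (sole → essential)
  19 | 1-011,100--
  20 | 1-100,10-0-
  21 | -0-01,10-0-
  28 | 1-100,111-0
  30 | -111-,111-0
  31 | -1-11,-111-
Essential prime implicants: 0-1-1, 010--, 100--

3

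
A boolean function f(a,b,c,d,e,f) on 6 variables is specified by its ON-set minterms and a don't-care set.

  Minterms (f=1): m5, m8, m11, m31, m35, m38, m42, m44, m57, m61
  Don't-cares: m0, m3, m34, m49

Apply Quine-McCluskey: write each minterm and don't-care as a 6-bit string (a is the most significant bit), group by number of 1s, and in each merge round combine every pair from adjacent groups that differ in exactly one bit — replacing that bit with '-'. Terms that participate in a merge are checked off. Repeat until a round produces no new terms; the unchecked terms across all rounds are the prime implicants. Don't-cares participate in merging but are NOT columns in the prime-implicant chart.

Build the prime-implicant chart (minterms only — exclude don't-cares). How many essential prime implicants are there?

[col 0] 000000*, 000011*, 000101, 001000*, 001011*, 011111, 100010*, 100011*, 100110*, 101010*, 101100, 110001*, 111001*, 111101*
[col 1] -00011, 00-000, 00-011, 10-010, 100-10, 10001-, 11-001, 111-01
Prime implicants: -00011, 00-000, 00-011, 000101, 011111, 10-010, 100-10, 10001-, 101100, 11-001, 111-01
PI chart (minterm → PIs covering it):
  5 | 000101  (sole → essential)
  8 | 00-000  (sole → essential)
  11 | 00-011  (sole → essential)
  31 | 011111  (sole → essential)
  35 | -00011,10001-
  38 | 100-10  (sole → essential)
  42 | 10-010  (sole → essential)
  44 | 101100  (sole → essential)
  57 | 11-001,111-01
  61 | 111-01  (sole → essential)
Essential prime implicants: 00-000, 00-011, 000101, 011111, 10-010, 100-10, 101100, 111-01

8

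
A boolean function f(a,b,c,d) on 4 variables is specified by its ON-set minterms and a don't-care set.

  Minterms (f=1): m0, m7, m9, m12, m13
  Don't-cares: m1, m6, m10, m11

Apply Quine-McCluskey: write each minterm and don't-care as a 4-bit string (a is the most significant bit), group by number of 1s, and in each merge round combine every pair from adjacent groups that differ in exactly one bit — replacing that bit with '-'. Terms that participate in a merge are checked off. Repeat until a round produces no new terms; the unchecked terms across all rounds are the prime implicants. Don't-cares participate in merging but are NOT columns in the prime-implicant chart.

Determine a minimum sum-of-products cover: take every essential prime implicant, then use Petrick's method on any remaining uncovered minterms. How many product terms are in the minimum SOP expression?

4

Round 0: 0000✓ 0001✓ 0110✓ 0111✓ 1001✓ 1010✓ 1011✓ 1100✓ 1101✓
Round 1: -001 000- 011- 1-01 10-1 101- 110-
PIs = {-001, 000-, 011-, 1-01, 10-1, 101-, 110-}
Coverage chart:
  m0: 000- ←essential
  m7: 011- ←essential
  m9: -001,1-01,10-1
  m12: 110- ←essential
  m13: 1-01,110-
Essential: 000-, 011-, 110-
Petrick residual → -001
Min cover (4 terms): b'c'd + a'b'c' + a'bc + abc'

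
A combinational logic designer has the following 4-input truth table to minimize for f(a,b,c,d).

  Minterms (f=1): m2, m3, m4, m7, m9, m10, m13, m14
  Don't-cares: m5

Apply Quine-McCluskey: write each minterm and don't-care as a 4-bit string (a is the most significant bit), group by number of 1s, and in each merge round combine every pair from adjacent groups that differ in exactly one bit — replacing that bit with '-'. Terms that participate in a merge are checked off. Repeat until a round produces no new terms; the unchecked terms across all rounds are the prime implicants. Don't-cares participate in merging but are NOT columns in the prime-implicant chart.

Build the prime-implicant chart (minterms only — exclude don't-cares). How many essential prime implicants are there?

Round 0: 0010✓ 0011✓ 0100✓ 0101✓ 0111✓ 1001✓ 1010✓ 1101✓ 1110✓
Round 1: -010 -101 0-11 001- 01-1 010- 1-01 1-10
PIs = {-010, -101, 0-11, 001-, 01-1, 010-, 1-01, 1-10}
Coverage chart:
  m2: -010,001-
  m3: 0-11,001-
  m4: 010- ←essential
  m7: 0-11,01-1
  m9: 1-01 ←essential
  m10: -010,1-10
  m13: -101,1-01
  m14: 1-10 ←essential
Essential: 010-, 1-01, 1-10

3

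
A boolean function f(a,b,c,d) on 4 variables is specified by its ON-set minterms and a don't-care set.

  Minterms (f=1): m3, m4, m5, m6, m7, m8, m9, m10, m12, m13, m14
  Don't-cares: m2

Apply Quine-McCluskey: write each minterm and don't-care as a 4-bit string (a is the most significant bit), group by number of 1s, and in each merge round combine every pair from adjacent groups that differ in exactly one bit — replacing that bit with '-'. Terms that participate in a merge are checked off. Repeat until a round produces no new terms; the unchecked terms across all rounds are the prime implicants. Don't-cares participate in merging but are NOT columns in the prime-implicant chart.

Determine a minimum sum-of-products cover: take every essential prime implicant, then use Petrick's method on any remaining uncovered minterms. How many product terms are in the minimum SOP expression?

Round 0: 0010✓ 0011✓ 0100✓ 0101✓ 0110✓ 0111✓ 1000✓ 1001✓ 1010✓ 1100✓ 1101✓ 1110✓
Round 1: -010✓ -100✓ -101✓ -110✓ 0-10✓ 0-11✓ 001-✓ 01-0✓ 01-1✓ 010-✓ 011-✓ 1-00✓ 1-01✓ 1-10✓ 10-0✓ 100-✓ 11-0✓ 110-✓
Round 2: --10 -1-0 -10- 0-1- 01-- 1--0 1-0-
PIs = {--10, -1-0, -10-, 0-1-, 01--, 1--0, 1-0-}
Coverage chart:
  m3: 0-1- ←essential
  m4: -1-0,-10-,01--
  m5: -10-,01--
  m6: --10,-1-0,0-1-,01--
  m7: 0-1-,01--
  m8: 1--0,1-0-
  m9: 1-0- ←essential
  m10: --10,1--0
  m12: -1-0,-10-,1--0,1-0-
  m13: -10-,1-0-
  m14: --10,-1-0,1--0
Essential: 0-1-, 1-0-
Petrick residual → --10, -10-
Min cover (4 terms): cd' + bc' + a'c + ac'

4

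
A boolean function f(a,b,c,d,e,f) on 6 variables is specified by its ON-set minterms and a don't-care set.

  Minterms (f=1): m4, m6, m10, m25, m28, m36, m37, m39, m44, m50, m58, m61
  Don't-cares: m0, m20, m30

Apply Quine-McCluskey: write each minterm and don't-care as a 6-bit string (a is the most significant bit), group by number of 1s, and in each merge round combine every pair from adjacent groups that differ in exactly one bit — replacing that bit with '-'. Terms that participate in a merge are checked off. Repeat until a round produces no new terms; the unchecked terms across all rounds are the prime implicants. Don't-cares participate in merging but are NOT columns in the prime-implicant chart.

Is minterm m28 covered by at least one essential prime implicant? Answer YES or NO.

size-2^0 implicants → 000000(✓)  000100(✓)  000110(✓)  001010  010100(✓)  011001  011100(✓)  011110(✓)  100100(✓)  100101(✓)  100111(✓)  101100(✓)  110010(✓)  111010(✓)  111101
size-2^1 implicants → -00100  0-0100  000-00  0001-0  01-100  0111-0  10-100  1001-1  10010-  11-010
Unchecked terms (primes): -00100, 0-0100, 000-00, 0001-0, 001010, 01-100, 011001, 0111-0, 10-100, 1001-1, 10010-, 11-010, 111101
Minterm coverage:
  m4 ⊆ -00100,0-0100,000-00,0001-0
  m6 ⊆ 0001-0 [E]
  m10 ⊆ 001010 [E]
  m25 ⊆ 011001 [E]
  m28 ⊆ 01-100,0111-0
  m36 ⊆ -00100,10-100,10010-
  m37 ⊆ 1001-1,10010-
  m39 ⊆ 1001-1 [E]
  m44 ⊆ 10-100 [E]
  m50 ⊆ 11-010 [E]
  m58 ⊆ 11-010 [E]
  m61 ⊆ 111101 [E]
E = {0001-0, 001010, 011001, 10-100, 1001-1, 11-010, 111101}

NO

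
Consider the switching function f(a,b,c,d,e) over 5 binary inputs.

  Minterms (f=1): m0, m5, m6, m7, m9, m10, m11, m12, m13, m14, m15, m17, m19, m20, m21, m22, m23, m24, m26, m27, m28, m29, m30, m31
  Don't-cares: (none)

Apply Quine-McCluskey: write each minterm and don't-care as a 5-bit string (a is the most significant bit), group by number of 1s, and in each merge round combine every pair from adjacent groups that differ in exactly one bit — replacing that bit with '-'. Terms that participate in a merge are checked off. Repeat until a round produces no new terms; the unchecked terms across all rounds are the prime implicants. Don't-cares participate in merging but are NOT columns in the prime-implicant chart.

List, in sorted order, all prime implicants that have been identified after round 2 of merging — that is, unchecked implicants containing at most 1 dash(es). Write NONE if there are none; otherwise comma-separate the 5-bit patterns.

[col 0] 00000, 00101*, 00110*, 00111*, 01001*, 01010*, 01011*, 01100*, 01101*, 01110*, 01111*, 10001*, 10011*, 10100*, 10101*, 10110*, 10111*, 11000*, 11010*, 11011*, 11100*, 11101*, 11110*, 11111*
[col 1] -0101*, -0110*, -0111*, -1010*, -1011*, -1100*, -1101*, -1110*, -1111*, 0-101*, 0-110*, 0-111*, 001-1*, 0011-*, 01-01*, 01-10*, 01-11*, 010-1*, 0101-*, 011-0*, 011-1*, 0110-*, 0111-*, 1-011*, 1-100*, 1-101*, 1-110*, 1-111*, 10-01*, 10-11*, 100-1*, 101-0*, 101-1*, 1010-*, 1011-*, 11-00*, 11-10*, 11-11*, 110-0*, 1101-*, 111-0*, 111-1*, 1110-*, 1111-*
[col 2] --101*, --110*, --111*, -01-1*, -011-*, -1-10*, -1-11*, -101-*, -11-0*, -11-1*, -110-*, -111-*, 0-1-1*, 0-11-*, 01--1, 01-1-*, 011--*, 1--11, 1-1-0*, 1-1-1*, 1-10-*, 1-11-*, 10--1, 101--*, 11--0, 11-1-*, 111--*
[col 3] --1-1, --11-, -1-1-, -11--, 1-1--
Prime implicants: --1-1, --11-, -1-1-, -11--, 00000, 01--1, 1--11, 1-1--, 10--1, 11--0

00000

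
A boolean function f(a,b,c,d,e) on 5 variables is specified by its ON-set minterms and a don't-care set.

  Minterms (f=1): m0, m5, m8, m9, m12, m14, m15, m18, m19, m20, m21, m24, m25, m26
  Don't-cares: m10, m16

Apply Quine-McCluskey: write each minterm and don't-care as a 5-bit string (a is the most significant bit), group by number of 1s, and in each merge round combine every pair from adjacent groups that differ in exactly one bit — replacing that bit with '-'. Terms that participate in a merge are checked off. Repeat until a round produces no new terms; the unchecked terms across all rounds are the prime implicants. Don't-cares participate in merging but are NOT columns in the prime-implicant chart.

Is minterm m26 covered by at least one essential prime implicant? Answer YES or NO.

Round 0: 00000✓ 00101✓ 01000✓ 01001✓ 01010✓ 01100✓ 01110✓ 01111✓ 10000✓ 10010✓ 10011✓ 10100✓ 10101✓ 11000✓ 11001✓ 11010✓
Round 1: -0000✓ -0101 -1000✓ -1001✓ -1010✓ 0-000✓ 01-00✓ 01-10✓ 010-0✓ 0100-✓ 011-0✓ 0111- 1-000✓ 1-010✓ 10-00 100-0✓ 1001- 1010- 110-0✓ 1100-✓
Round 2: --000 -10-0 -100- 01--0 1-0-0
PIs = {--000, -0101, -10-0, -100-, 01--0, 0111-, 1-0-0, 10-00, 1001-, 1010-}
Coverage chart:
  m0: --000 ←essential
  m5: -0101 ←essential
  m8: --000,-10-0,-100-,01--0
  m9: -100- ←essential
  m12: 01--0 ←essential
  m14: 01--0,0111-
  m15: 0111- ←essential
  m18: 1-0-0,1001-
  m19: 1001- ←essential
  m20: 10-00,1010-
  m21: -0101,1010-
  m24: --000,-10-0,-100-,1-0-0
  m25: -100- ←essential
  m26: -10-0,1-0-0
Essential: --000, -0101, -100-, 01--0, 0111-, 1001-

NO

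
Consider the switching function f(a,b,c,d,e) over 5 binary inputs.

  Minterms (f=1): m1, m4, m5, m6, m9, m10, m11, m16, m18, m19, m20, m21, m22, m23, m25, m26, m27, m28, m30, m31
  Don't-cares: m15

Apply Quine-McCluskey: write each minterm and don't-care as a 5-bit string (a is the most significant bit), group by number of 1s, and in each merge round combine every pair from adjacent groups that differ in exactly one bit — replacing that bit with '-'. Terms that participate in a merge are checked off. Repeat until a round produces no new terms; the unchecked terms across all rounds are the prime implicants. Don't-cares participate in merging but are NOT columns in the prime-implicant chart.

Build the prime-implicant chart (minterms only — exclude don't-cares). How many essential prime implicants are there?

size-2^0 implicants → 00001(✓)  00100(✓)  00101(✓)  00110(✓)  01001(✓)  01010(✓)  01011(✓)  01111(✓)  10000(✓)  10010(✓)  10011(✓)  10100(✓)  10101(✓)  10110(✓)  10111(✓)  11001(✓)  11010(✓)  11011(✓)  11100(✓)  11110(✓)  11111(✓)
size-2^1 implicants → -0100(✓)  -0101(✓)  -0110(✓)  -1001(✓)  -1010(✓)  -1011(✓)  -1111(✓)  0-001  00-01  001-0(✓)  0010-(✓)  01-11(✓)  010-1(✓)  0101-(✓)  1-010(✓)  1-011(✓)  1-100(✓)  1-110(✓)  1-111(✓)  10-00(✓)  10-10(✓)  10-11(✓)  100-0(✓)  1001-(✓)  101-0(✓)  101-1(✓)  1010-(✓)  1011-(✓)  11-10(✓)  11-11(✓)  110-1(✓)  1101-(✓)  111-0(✓)  1111-(✓)
size-2^2 implicants → -01-0  -010-  -1-11  -10-1  -101-  1--10(✓)  1--11(✓)  1-01-(✓)  1-1-0  1-11-(✓)  10--0  10-1-(✓)  101--  11-1-(✓)
size-2^3 implicants → 1--1-
Unchecked terms (primes): -01-0, -010-, -1-11, -10-1, -101-, 0-001, 00-01, 1--1-, 1-1-0, 10--0, 101--
Minterm coverage:
  m1 ⊆ 0-001,00-01
  m4 ⊆ -01-0,-010-
  m5 ⊆ -010-,00-01
  m6 ⊆ -01-0 [E]
  m9 ⊆ -10-1,0-001
  m10 ⊆ -101- [E]
  m11 ⊆ -1-11,-10-1,-101-
  m16 ⊆ 10--0 [E]
  m18 ⊆ 1--1-,10--0
  m19 ⊆ 1--1- [E]
  m20 ⊆ -01-0,-010-,1-1-0,10--0,101--
  m21 ⊆ -010-,101--
  m22 ⊆ -01-0,1--1-,1-1-0,10--0,101--
  m23 ⊆ 1--1-,101--
  m25 ⊆ -10-1 [E]
  m26 ⊆ -101-,1--1-
  m27 ⊆ -1-11,-10-1,-101-,1--1-
  m28 ⊆ 1-1-0 [E]
  m30 ⊆ 1--1-,1-1-0
  m31 ⊆ -1-11,1--1-
E = {-01-0, -10-1, -101-, 1--1-, 1-1-0, 10--0}

6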